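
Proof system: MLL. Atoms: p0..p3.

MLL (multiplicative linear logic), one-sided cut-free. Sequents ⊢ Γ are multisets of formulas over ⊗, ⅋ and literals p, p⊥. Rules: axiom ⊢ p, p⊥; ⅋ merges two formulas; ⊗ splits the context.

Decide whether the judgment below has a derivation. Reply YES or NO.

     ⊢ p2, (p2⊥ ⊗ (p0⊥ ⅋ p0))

Proof tree:
[⊗]  ⊢ p2, (p2⊥ ⊗ (p0⊥ ⅋ p0))
  [Ax]  ⊢ p2, p2⊥
  [⅋]  ⊢ (p0⊥ ⅋ p0)
    [Ax]  ⊢ p0, p0⊥

Result: YES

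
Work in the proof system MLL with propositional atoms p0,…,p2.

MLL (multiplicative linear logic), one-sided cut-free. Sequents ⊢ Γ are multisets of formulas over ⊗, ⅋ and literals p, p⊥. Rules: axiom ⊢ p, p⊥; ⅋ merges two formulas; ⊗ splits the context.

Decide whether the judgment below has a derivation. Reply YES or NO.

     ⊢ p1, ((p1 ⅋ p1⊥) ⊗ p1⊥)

Proof tree:
[⊗]  ⊢ p1, ((p1 ⅋ p1⊥) ⊗ p1⊥)
  [⅋]  ⊢ (p1 ⅋ p1⊥)
    [Ax]  ⊢ p1, p1⊥
  [Ax]  ⊢ p1, p1⊥

Result: YES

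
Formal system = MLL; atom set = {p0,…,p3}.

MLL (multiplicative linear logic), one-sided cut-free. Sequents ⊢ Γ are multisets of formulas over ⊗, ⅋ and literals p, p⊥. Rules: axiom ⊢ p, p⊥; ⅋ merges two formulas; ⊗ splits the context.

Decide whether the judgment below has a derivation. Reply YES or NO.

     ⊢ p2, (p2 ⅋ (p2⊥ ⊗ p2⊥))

Derivation (root first):
[⅋]  ⊢ p2, (p2 ⅋ (p2⊥ ⊗ p2⊥))
  [⊗]  ⊢ p2, p2, (p2⊥ ⊗ p2⊥)
    [Ax]  ⊢ p2, p2⊥
    [Ax]  ⊢ p2, p2⊥

Result: YES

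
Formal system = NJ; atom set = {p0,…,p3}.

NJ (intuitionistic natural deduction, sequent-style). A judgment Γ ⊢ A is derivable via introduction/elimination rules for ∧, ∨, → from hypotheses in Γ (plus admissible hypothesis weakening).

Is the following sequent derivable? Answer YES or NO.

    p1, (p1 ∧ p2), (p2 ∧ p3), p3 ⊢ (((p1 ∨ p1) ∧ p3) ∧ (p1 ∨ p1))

Derivation trace:
[∧I] p1, (p1 ∧ p2), (p2 ∧ p3), p3 ⊢ (((p1 ∨ p1) ∧ p3) ∧ (p1 ∨ p1))
  [∧I] (p2 ∧ p3), p1, p3, (p1 ∧ p2) ⊢ ((p1 ∨ p1) ∧ p3)
    [Wk] p1, (p2 ∧ p3) ⊢ (p1 ∨ p1)
      [∨I₂] p1 ⊢ (p1 ∨ p1)
        [Ax] p1 ⊢ p1
    [Wk] p3, (p1 ∧ p2) ⊢ p3
      [Ax] p3 ⊢ p3
  [Wk] p1, (p2 ∧ p3) ⊢ (p1 ∨ p1)
    [∨I₂] p1 ⊢ (p1 ∨ p1)
      [Ax] p1 ⊢ p1

Result: YES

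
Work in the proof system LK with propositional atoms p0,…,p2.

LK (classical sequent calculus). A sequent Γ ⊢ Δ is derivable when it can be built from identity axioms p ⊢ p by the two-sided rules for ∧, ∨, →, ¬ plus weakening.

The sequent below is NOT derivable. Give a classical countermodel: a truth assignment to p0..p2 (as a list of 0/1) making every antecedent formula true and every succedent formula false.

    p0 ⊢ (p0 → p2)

Truth-table refutation:
  v=000: Γ:[p0=F] Δ:[(p0 → p2)=T] refutes=False
  v=001: Γ:[p0=F] Δ:[(p0 → p2)=T] refutes=False
  v=010: Γ:[p0=F] Δ:[(p0 → p2)=T] refutes=False
  v=011: Γ:[p0=F] Δ:[(p0 → p2)=T] refutes=False
  v=100: Γ:[p0=T] Δ:[(p0 → p2)=F] refutes=True  ← countermodel

Result: [1, 0, 0]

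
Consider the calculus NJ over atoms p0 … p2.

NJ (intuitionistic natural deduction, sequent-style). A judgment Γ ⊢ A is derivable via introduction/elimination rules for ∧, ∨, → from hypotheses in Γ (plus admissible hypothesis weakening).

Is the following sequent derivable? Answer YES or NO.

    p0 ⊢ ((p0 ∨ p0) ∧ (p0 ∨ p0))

Derivation trace:
[∧I] p0 ⊢ ((p0 ∨ p0) ∧ (p0 ∨ p0))
  [∨I₁] p0 ⊢ (p0 ∨ p0)
    [Ax] p0 ⊢ p0
  [∨I₁] p0 ⊢ (p0 ∨ p0)
    [Ax] p0 ⊢ p0

Result: YES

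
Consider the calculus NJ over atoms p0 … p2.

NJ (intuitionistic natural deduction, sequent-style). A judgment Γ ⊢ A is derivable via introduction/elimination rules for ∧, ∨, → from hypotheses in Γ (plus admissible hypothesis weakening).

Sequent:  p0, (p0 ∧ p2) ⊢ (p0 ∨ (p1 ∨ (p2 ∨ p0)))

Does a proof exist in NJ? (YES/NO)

Proof tree:
[∨I₂] p0, (p0 ∧ p2) ⊢ (p0 ∨ (p1 ∨ (p2 ∨ p0)))
  [∨I₂] p0, (p0 ∧ p2) ⊢ (p1 ∨ (p2 ∨ p0))
    [Wk] p0, (p0 ∧ p2) ⊢ (p2 ∨ p0)
      [∨I₂] p0 ⊢ (p2 ∨ p0)
        [Ax] p0 ⊢ p0

Result: YES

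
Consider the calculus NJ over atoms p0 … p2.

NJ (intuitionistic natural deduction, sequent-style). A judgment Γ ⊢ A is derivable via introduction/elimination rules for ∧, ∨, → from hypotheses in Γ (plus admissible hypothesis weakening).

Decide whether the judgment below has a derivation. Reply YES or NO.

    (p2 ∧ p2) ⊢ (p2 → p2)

Proof tree:
[→I] (p2 ∧ p2) ⊢ (p2 → p2)
  [Wk] p2, (p2 ∧ p2) ⊢ p2
    [Ax] p2 ⊢ p2

Result: YES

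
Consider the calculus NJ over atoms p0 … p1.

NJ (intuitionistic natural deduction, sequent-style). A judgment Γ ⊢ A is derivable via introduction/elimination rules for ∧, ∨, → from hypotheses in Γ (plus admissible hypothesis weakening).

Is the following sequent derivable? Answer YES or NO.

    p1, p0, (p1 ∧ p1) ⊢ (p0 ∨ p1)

Derivation (root first):
[Wk] p1, p0, (p1 ∧ p1) ⊢ (p0 ∨ p1)
  [Wk] p1, p0 ⊢ (p0 ∨ p1)
    [∨I₂] p1 ⊢ (p0 ∨ p1)
      [Ax] p1 ⊢ p1

Result: YES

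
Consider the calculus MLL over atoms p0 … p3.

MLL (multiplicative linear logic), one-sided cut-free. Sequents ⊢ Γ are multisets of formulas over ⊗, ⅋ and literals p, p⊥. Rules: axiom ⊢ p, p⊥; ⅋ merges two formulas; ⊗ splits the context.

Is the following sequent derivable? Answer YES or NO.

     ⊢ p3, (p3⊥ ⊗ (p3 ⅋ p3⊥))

Derivation trace:
[⊗]  ⊢ p3, (p3⊥ ⊗ (p3 ⅋ p3⊥))
  [Ax]  ⊢ p3, p3⊥
  [⅋]  ⊢ (p3 ⅋ p3⊥)
    [Ax]  ⊢ p3, p3⊥

Result: YES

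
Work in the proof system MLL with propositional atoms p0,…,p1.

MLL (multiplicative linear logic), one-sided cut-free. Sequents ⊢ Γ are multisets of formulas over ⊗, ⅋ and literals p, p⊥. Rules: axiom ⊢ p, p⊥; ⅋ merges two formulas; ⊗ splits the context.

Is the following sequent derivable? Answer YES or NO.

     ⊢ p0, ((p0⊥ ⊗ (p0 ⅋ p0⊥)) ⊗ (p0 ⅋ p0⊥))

Derivation (root first):
[⊗]  ⊢ p0, ((p0⊥ ⊗ (p0 ⅋ p0⊥)) ⊗ (p0 ⅋ p0⊥))
  [⊗]  ⊢ p0, (p0⊥ ⊗ (p0 ⅋ p0⊥))
    [Ax]  ⊢ p0, p0⊥
    [⅋]  ⊢ (p0 ⅋ p0⊥)
      [Ax]  ⊢ p0, p0⊥
  [⅋]  ⊢ (p0 ⅋ p0⊥)
    [Ax]  ⊢ p0, p0⊥

Result: YES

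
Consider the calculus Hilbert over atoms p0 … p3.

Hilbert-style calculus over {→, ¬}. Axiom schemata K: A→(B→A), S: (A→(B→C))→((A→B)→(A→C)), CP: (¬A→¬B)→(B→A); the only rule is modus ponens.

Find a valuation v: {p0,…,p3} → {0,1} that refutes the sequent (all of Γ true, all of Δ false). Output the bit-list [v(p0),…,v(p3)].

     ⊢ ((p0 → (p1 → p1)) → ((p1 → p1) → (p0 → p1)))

Search for a countermodel by truth-table:
  v=0000: Γ:[] Δ:[((p0 → (p1 → p1)) → ((p1 → p1) → (p0 → p1)))=T] refutes=False
  v=0001: Γ:[] Δ:[((p0 → (p1 → p1)) → ((p1 → p1) → (p0 → p1)))=T] refutes=False
  v=0010: Γ:[] Δ:[((p0 → (p1 → p1)) → ((p1 → p1) → (p0 → p1)))=T] refutes=False
  v=0011: Γ:[] Δ:[((p0 → (p1 → p1)) → ((p1 → p1) → (p0 → p1)))=T] refutes=False
  v=0100: Γ:[] Δ:[((p0 → (p1 → p1)) → ((p1 → p1) → (p0 → p1)))=T] refutes=False
  v=0101: Γ:[] Δ:[((p0 → (p1 → p1)) → ((p1 → p1) → (p0 → p1)))=T] refutes=False
  v=0110: Γ:[] Δ:[((p0 → (p1 → p1)) → ((p1 → p1) → (p0 → p1)))=T] refutes=False
  v=0111: Γ:[] Δ:[((p0 → (p1 → p1)) → ((p1 → p1) → (p0 → p1)))=T] refutes=False
  v=1000: Γ:[] Δ:[((p0 → (p1 → p1)) → ((p1 → p1) → (p0 → p1)))=F] refutes=True  ← countermodel

Result: [1, 0, 0, 0]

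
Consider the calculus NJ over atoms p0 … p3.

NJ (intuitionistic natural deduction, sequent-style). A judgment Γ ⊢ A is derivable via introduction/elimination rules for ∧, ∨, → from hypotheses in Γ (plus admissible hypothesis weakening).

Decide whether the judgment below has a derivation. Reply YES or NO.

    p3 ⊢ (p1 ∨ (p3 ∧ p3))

Derivation (root first):
[∨I₂] p3 ⊢ (p1 ∨ (p3 ∧ p3))
  [∧I] p3 ⊢ (p3 ∧ p3)
    [Ax] p3 ⊢ p3
    [Ax] p3 ⊢ p3

Result: YES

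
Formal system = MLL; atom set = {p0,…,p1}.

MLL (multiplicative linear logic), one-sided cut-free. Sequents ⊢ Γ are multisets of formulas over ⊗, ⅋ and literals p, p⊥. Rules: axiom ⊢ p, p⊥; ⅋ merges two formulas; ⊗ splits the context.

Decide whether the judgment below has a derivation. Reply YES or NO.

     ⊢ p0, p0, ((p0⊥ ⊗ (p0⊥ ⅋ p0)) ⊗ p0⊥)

Derivation trace:
[⊗]  ⊢ p0, p0, ((p0⊥ ⊗ (p0⊥ ⅋ p0)) ⊗ p0⊥)
  [⊗]  ⊢ p0, (p0⊥ ⊗ (p0⊥ ⅋ p0))
    [Ax]  ⊢ p0, p0⊥
    [⅋]  ⊢ (p0⊥ ⅋ p0)
      [Ax]  ⊢ p0, p0⊥
  [Ax]  ⊢ p0, p0⊥

Result: YES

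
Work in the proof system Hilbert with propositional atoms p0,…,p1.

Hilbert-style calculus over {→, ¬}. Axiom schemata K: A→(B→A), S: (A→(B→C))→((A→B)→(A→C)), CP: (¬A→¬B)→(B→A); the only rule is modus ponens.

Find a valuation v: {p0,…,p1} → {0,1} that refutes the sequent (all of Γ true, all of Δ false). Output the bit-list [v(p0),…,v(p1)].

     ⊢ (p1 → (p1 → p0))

Truth-table refutation:
  v=00: Γ:[] Δ:[(p1 → (p1 → p0))=T] refutes=False
  v=01: Γ:[] Δ:[(p1 → (p1 → p0))=F] refutes=True  ← countermodel

Result: [0, 1]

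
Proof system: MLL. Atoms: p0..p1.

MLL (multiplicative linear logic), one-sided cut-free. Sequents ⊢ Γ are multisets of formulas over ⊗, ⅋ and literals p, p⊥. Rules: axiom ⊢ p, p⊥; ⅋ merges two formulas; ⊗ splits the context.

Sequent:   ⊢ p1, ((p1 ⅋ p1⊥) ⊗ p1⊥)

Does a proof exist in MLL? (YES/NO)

Derivation (root first):
[⊗]  ⊢ p1, ((p1 ⅋ p1⊥) ⊗ p1⊥)
  [⅋]  ⊢ (p1 ⅋ p1⊥)
    [Ax]  ⊢ p1, p1⊥
  [Ax]  ⊢ p1, p1⊥

Result: YES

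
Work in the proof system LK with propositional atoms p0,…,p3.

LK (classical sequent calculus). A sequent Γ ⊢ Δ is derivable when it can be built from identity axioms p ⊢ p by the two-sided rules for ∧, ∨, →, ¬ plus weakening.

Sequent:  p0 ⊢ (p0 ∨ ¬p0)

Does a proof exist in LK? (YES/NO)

Derivation trace:
[∨R] p0 ⊢ (p0 ∨ ¬p0)
  [¬R] p0 ⊢ p0, ¬p0
    [WL] p0, p0 ⊢ p0
      [Ax] p0 ⊢ p0

Result: YES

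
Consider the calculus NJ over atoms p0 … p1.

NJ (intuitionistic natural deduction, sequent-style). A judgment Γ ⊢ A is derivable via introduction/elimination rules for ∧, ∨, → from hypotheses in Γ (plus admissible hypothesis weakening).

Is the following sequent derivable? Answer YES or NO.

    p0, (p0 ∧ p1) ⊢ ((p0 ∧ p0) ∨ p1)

Proof tree:
[∨I₁] p0, (p0 ∧ p1) ⊢ ((p0 ∧ p0) ∨ p1)
  [Wk] p0, (p0 ∧ p1) ⊢ (p0 ∧ p0)
    [∧I] p0 ⊢ (p0 ∧ p0)
      [Ax] p0 ⊢ p0
      [Ax] p0 ⊢ p0

Result: YES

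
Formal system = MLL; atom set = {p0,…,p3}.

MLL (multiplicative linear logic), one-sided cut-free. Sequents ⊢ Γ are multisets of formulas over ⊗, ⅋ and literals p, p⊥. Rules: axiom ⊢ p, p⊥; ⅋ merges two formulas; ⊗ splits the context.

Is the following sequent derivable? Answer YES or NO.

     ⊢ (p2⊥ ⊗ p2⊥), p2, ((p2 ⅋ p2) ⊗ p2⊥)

Derivation (root first):
[⊗]  ⊢ (p2⊥ ⊗ p2⊥), p2, ((p2 ⅋ p2) ⊗ p2⊥)
  [⅋]  ⊢ (p2⊥ ⊗ p2⊥), (p2 ⅋ p2)
    [⊗]  ⊢ p2, p2, (p2⊥ ⊗ p2⊥)
      [Ax]  ⊢ p2, p2⊥
      [Ax]  ⊢ p2, p2⊥
  [Ax]  ⊢ p2, p2⊥

Result: YES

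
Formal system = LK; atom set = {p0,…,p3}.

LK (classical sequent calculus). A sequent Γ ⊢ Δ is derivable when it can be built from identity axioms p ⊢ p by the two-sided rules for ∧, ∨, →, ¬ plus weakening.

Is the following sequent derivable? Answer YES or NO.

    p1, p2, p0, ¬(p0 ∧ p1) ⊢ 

Proof tree:
[¬L] p1, p2, p0, ¬(p0 ∧ p1) ⊢ 
  [∧R] p1, p2, p0 ⊢ (p0 ∧ p1)
    [Ax] p0 ⊢ p0
    [WL] p1, p2 ⊢ p1
      [Ax] p1 ⊢ p1

Result: YES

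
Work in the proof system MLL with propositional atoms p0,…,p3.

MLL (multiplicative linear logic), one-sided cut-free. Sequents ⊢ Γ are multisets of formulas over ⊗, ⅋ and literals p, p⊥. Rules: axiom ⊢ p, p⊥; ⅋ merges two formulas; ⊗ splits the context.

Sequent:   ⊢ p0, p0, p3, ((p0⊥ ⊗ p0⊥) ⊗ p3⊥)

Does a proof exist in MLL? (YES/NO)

Proof tree:
[⊗]  ⊢ p0, p0, p3, ((p0⊥ ⊗ p0⊥) ⊗ p3⊥)
  [⊗]  ⊢ p0, p0, (p0⊥ ⊗ p0⊥)
    [Ax]  ⊢ p0, p0⊥
    [Ax]  ⊢ p0, p0⊥
  [Ax]  ⊢ p3, p3⊥

Result: YES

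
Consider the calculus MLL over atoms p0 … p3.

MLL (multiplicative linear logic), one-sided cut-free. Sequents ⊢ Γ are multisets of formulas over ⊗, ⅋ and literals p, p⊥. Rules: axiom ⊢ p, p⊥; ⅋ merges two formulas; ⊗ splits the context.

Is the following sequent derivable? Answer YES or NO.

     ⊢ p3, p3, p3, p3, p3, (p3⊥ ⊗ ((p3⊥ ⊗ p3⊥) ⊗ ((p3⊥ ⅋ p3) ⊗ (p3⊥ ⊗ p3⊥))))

Derivation (root first):
[⊗]  ⊢ p3, p3, p3, p3, p3, (p3⊥ ⊗ ((p3⊥ ⊗ p3⊥) ⊗ ((p3⊥ ⅋ p3) ⊗ (p3⊥ ⊗ p3⊥))))
  [Ax]  ⊢ p3, p3⊥
  [⊗]  ⊢ p3, p3, p3, p3, ((p3⊥ ⊗ p3⊥) ⊗ ((p3⊥ ⅋ p3) ⊗ (p3⊥ ⊗ p3⊥)))
    [⊗]  ⊢ p3, p3, (p3⊥ ⊗ p3⊥)
      [Ax]  ⊢ p3, p3⊥
      [Ax]  ⊢ p3, p3⊥
    [⊗]  ⊢ p3, p3, ((p3⊥ ⅋ p3) ⊗ (p3⊥ ⊗ p3⊥))
      [⅋]  ⊢ (p3⊥ ⅋ p3)
        [Ax]  ⊢ p3, p3⊥
      [⊗]  ⊢ p3, p3, (p3⊥ ⊗ p3⊥)
        [Ax]  ⊢ p3, p3⊥
        [Ax]  ⊢ p3, p3⊥

Result: YES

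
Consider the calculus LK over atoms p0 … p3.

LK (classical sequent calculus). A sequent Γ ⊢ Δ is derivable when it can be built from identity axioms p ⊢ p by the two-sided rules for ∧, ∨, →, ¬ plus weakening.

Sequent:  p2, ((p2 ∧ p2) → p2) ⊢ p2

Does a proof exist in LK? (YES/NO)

Derivation (root first):
[→L] p2, ((p2 ∧ p2) → p2) ⊢ p2
  [∧R] p2 ⊢ (p2 ∧ p2)
    [WL] p2, p2 ⊢ p2
      [Ax] p2 ⊢ p2
    [WL] p2, p2 ⊢ p2
      [Ax] p2 ⊢ p2
  [Ax] p2 ⊢ p2

Result: YES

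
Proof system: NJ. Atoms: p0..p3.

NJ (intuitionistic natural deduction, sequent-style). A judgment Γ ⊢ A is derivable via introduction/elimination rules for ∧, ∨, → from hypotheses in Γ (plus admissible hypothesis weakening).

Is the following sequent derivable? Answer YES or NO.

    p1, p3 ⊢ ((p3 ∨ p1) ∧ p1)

Proof tree:
[∧I] p1, p3 ⊢ ((p3 ∨ p1) ∧ p1)
  [∨I₁] p3 ⊢ (p3 ∨ p1)
    [Ax] p3 ⊢ p3
  [Ax] p1 ⊢ p1

Result: YES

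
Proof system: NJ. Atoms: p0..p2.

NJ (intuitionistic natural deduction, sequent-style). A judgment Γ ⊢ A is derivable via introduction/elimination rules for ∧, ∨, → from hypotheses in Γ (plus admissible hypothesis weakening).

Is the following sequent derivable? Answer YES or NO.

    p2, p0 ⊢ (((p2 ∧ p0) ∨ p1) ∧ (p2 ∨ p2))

Derivation trace:
[∧I] p2, p0 ⊢ (((p2 ∧ p0) ∨ p1) ∧ (p2 ∨ p2))
  [∨I₁] p2, p0 ⊢ ((p2 ∧ p0) ∨ p1)
    [∧I] p2, p0 ⊢ (p2 ∧ p0)
      [Ax] p2 ⊢ p2
      [Ax] p0 ⊢ p0
  [∨I₁] p2 ⊢ (p2 ∨ p2)
    [Ax] p2 ⊢ p2

Result: YES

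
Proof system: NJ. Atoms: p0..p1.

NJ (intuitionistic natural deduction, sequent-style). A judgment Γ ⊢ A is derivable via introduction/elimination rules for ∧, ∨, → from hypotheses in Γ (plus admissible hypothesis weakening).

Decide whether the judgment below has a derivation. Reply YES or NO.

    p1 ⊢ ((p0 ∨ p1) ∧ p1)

Proof tree:
[∧I] p1 ⊢ ((p0 ∨ p1) ∧ p1)
  [∨I₂] p1 ⊢ (p0 ∨ p1)
    [Ax] p1 ⊢ p1
  [Wk] p1, p1 ⊢ p1
    [Ax] p1 ⊢ p1

Result: YES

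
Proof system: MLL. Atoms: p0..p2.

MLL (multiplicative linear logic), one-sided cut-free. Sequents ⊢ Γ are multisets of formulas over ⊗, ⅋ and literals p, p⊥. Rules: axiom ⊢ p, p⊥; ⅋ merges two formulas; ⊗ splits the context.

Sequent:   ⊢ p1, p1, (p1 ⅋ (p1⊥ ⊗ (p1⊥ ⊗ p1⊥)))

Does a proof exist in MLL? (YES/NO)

Proof tree:
[⅋]  ⊢ p1, p1, (p1 ⅋ (p1⊥ ⊗ (p1⊥ ⊗ p1⊥)))
  [⊗]  ⊢ p1, p1, p1, (p1⊥ ⊗ (p1⊥ ⊗ p1⊥))
    [Ax]  ⊢ p1, p1⊥
    [⊗]  ⊢ p1, p1, (p1⊥ ⊗ p1⊥)
      [Ax]  ⊢ p1, p1⊥
      [Ax]  ⊢ p1, p1⊥

Result: YES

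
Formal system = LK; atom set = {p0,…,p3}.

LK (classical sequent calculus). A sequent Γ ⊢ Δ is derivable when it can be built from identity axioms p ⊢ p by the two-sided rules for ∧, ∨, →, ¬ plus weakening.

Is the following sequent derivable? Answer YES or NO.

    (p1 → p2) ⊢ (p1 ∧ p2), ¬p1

Derivation trace:
[¬R] (p1 → p2) ⊢ (p1 ∧ p2), ¬p1
  [∧R] p1, (p1 → p2) ⊢ (p1 ∧ p2)
    [Ax] p1 ⊢ p1
    [→L] p1, (p1 → p2) ⊢ p2
      [Ax] p1 ⊢ p1
      [Ax] p2 ⊢ p2

Result: YES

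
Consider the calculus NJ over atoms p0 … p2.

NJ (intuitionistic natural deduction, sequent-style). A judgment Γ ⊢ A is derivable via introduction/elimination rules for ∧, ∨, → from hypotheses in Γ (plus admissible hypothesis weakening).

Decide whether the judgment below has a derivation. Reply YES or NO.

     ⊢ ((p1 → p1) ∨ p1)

Derivation (root first):
[∨I₁]  ⊢ ((p1 → p1) ∨ p1)
  [→I]  ⊢ (p1 → p1)
    [Ax] p1 ⊢ p1

Result: YES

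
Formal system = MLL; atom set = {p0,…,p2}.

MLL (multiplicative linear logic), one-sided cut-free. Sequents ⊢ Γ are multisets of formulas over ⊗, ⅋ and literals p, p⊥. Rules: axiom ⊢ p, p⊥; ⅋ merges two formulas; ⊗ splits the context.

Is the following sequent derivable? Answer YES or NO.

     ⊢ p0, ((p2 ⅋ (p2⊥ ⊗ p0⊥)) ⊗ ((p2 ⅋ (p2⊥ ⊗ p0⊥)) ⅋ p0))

Derivation (root first):
[⊗]  ⊢ p0, ((p2 ⅋ (p2⊥ ⊗ p0⊥)) ⊗ ((p2 ⅋ (p2⊥ ⊗ p0⊥)) ⅋ p0))
  [⅋]  ⊢ p0, (p2 ⅋ (p2⊥ ⊗ p0⊥))
    [⊗]  ⊢ p2, p0, (p2⊥ ⊗ p0⊥)
      [Ax]  ⊢ p2, p2⊥
      [Ax]  ⊢ p0, p0⊥
  [⅋]  ⊢ ((p2 ⅋ (p2⊥ ⊗ p0⊥)) ⅋ p0)
    [⅋]  ⊢ p0, (p2 ⅋ (p2⊥ ⊗ p0⊥))
      [⊗]  ⊢ p2, p0, (p2⊥ ⊗ p0⊥)
        [Ax]  ⊢ p2, p2⊥
        [Ax]  ⊢ p0, p0⊥

Result: YES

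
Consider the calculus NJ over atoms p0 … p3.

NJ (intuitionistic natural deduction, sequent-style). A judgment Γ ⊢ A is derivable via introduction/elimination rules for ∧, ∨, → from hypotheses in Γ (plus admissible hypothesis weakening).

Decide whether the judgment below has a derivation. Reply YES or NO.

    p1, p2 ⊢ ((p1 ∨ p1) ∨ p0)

Proof tree:
[∨I₁] p1, p2 ⊢ ((p1 ∨ p1) ∨ p0)
  [Wk] p1, p2 ⊢ (p1 ∨ p1)
    [∨I₁] p1 ⊢ (p1 ∨ p1)
      [Ax] p1 ⊢ p1

Result: YES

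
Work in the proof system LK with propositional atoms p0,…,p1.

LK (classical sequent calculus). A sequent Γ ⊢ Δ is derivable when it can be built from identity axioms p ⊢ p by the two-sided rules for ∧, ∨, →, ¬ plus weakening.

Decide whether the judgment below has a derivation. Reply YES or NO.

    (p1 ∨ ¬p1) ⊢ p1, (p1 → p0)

Proof tree:
[∨L] (p1 ∨ ¬p1) ⊢ p1, (p1 → p0)
  [Ax] p1 ⊢ p1
  [→R] ¬p1 ⊢ (p1 → p0)
    [WR] p1, ¬p1 ⊢ p0
      [¬L] p1, ¬p1 ⊢ 
        [Ax] p1 ⊢ p1

Result: YES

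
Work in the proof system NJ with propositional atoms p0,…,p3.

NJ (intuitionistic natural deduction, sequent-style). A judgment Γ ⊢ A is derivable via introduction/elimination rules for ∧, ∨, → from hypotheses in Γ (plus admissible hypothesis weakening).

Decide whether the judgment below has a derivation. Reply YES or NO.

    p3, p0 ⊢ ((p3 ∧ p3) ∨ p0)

Derivation (root first):
[∨I₁] p3, p0 ⊢ ((p3 ∧ p3) ∨ p0)
  [∧I] p3, p0 ⊢ (p3 ∧ p3)
    [Wk] p3, p0 ⊢ p3
      [Ax] p3 ⊢ p3
    [Ax] p3 ⊢ p3

Result: YES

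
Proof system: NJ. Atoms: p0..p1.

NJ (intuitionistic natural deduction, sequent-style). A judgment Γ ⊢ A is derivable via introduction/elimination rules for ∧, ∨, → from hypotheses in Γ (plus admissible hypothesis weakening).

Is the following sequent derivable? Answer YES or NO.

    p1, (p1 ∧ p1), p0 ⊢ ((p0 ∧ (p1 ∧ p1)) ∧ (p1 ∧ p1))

Derivation (root first):
[∧I] p1, (p1 ∧ p1), p0 ⊢ ((p0 ∧ (p1 ∧ p1)) ∧ (p1 ∧ p1))
  [∧I] p1, p0 ⊢ (p0 ∧ (p1 ∧ p1))
    [Ax] p0 ⊢ p0
    [∧I] p1 ⊢ (p1 ∧ p1)
      [Ax] p1 ⊢ p1
      [Ax] p1 ⊢ p1
  [Wk] p1, (p1 ∧ p1) ⊢ (p1 ∧ p1)
    [∧I] p1 ⊢ (p1 ∧ p1)
      [Ax] p1 ⊢ p1
      [Ax] p1 ⊢ p1

Result: YES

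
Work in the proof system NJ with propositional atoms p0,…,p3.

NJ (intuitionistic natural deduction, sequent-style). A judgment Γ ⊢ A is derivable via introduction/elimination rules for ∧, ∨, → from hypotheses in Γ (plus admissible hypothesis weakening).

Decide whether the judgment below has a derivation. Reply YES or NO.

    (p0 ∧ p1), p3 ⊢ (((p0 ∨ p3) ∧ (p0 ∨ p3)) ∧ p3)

Derivation (root first):
[∧I] (p0 ∧ p1), p3 ⊢ (((p0 ∨ p3) ∧ (p0 ∨ p3)) ∧ p3)
  [∧I] p3 ⊢ ((p0 ∨ p3) ∧ (p0 ∨ p3))
    [∨I₂] p3 ⊢ (p0 ∨ p3)
      [Ax] p3 ⊢ p3
    [∨I₂] p3 ⊢ (p0 ∨ p3)
      [Ax] p3 ⊢ p3
  [Wk] p3, (p0 ∧ p1) ⊢ p3
    [Ax] p3 ⊢ p3

Result: YES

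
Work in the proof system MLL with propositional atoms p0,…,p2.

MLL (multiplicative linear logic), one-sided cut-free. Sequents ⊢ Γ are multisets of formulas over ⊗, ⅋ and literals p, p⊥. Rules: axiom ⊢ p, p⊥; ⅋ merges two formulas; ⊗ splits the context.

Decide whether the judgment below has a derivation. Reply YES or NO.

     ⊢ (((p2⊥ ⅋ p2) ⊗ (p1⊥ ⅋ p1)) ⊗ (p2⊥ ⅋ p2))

Derivation trace:
[⊗]  ⊢ (((p2⊥ ⅋ p2) ⊗ (p1⊥ ⅋ p1)) ⊗ (p2⊥ ⅋ p2))
  [⊗]  ⊢ ((p2⊥ ⅋ p2) ⊗ (p1⊥ ⅋ p1))
    [⅋]  ⊢ (p2⊥ ⅋ p2)
      [Ax]  ⊢ p2, p2⊥
    [⅋]  ⊢ (p1⊥ ⅋ p1)
      [Ax]  ⊢ p1, p1⊥
  [⅋]  ⊢ (p2⊥ ⅋ p2)
    [Ax]  ⊢ p2, p2⊥

Result: YES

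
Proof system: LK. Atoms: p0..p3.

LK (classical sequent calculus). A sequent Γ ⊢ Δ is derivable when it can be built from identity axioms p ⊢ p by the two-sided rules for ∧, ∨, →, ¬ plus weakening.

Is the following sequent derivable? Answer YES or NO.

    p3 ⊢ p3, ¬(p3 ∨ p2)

Derivation (root first):
[¬R] p3 ⊢ p3, ¬(p3 ∨ p2)
  [∨L] p3, (p3 ∨ p2) ⊢ p3
    [Ax] p3 ⊢ p3
    [WL] p3, p2 ⊢ p3
      [Ax] p3 ⊢ p3

Result: YES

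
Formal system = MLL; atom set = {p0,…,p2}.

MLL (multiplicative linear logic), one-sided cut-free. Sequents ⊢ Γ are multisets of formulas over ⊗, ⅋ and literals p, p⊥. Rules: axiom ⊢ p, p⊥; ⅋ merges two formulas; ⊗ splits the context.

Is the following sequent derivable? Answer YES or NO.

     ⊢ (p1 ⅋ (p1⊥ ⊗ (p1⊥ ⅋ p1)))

Proof tree:
[⅋]  ⊢ (p1 ⅋ (p1⊥ ⊗ (p1⊥ ⅋ p1)))
  [⊗]  ⊢ p1, (p1⊥ ⊗ (p1⊥ ⅋ p1))
    [Ax]  ⊢ p1, p1⊥
    [⅋]  ⊢ (p1⊥ ⅋ p1)
      [Ax]  ⊢ p1, p1⊥

Result: YES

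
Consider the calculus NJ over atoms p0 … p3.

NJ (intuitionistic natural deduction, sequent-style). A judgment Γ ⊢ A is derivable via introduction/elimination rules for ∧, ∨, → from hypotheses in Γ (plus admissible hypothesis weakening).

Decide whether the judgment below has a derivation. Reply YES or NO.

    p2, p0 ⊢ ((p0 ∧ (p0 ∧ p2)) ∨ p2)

Derivation trace:
[∨I₁] p2, p0 ⊢ ((p0 ∧ (p0 ∧ p2)) ∨ p2)
  [∧I] p2, p0 ⊢ (p0 ∧ (p0 ∧ p2))
    [Ax] p0 ⊢ p0
    [∧I] p2, p0 ⊢ (p0 ∧ p2)
      [Ax] p0 ⊢ p0
      [Ax] p2 ⊢ p2

Result: YES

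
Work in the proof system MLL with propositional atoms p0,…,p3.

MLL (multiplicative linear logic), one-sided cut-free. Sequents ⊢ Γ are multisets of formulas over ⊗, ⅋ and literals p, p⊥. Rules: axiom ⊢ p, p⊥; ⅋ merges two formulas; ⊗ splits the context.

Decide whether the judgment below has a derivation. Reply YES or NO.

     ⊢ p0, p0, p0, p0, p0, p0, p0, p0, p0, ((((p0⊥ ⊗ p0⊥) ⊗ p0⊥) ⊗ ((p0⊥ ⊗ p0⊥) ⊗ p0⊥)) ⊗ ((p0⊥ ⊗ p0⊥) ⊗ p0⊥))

Derivation trace:
[⊗]  ⊢ p0, p0, p0, p0, p0, p0, p0, p0, p0, ((((p0⊥ ⊗ p0⊥) ⊗ p0⊥) ⊗ ((p0⊥ ⊗ p0⊥) ⊗ p0⊥)) ⊗ ((p0⊥ ⊗ p0⊥) ⊗ p0⊥))
  [⊗]  ⊢ p0, p0, p0, p0, p0, p0, (((p0⊥ ⊗ p0⊥) ⊗ p0⊥) ⊗ ((p0⊥ ⊗ p0⊥) ⊗ p0⊥))
    [⊗]  ⊢ p0, p0, p0, ((p0⊥ ⊗ p0⊥) ⊗ p0⊥)
      [⊗]  ⊢ p0, p0, (p0⊥ ⊗ p0⊥)
        [Ax]  ⊢ p0, p0⊥
        [Ax]  ⊢ p0, p0⊥
      [Ax]  ⊢ p0, p0⊥
    [⊗]  ⊢ p0, p0, p0, ((p0⊥ ⊗ p0⊥) ⊗ p0⊥)
      [⊗]  ⊢ p0, p0, (p0⊥ ⊗ p0⊥)
        [Ax]  ⊢ p0, p0⊥
        [Ax]  ⊢ p0, p0⊥
      [Ax]  ⊢ p0, p0⊥
  [⊗]  ⊢ p0, p0, p0, ((p0⊥ ⊗ p0⊥) ⊗ p0⊥)
    [⊗]  ⊢ p0, p0, (p0⊥ ⊗ p0⊥)
      [Ax]  ⊢ p0, p0⊥
      [Ax]  ⊢ p0, p0⊥
    [Ax]  ⊢ p0, p0⊥

Result: YES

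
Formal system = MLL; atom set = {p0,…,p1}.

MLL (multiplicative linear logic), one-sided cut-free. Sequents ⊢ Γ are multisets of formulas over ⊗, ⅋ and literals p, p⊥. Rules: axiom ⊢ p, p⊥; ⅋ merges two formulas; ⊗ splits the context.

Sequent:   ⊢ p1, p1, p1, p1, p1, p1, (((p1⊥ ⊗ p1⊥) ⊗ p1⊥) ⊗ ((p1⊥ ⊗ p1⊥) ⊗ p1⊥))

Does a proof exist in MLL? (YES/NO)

Proof tree:
[⊗]  ⊢ p1, p1, p1, p1, p1, p1, (((p1⊥ ⊗ p1⊥) ⊗ p1⊥) ⊗ ((p1⊥ ⊗ p1⊥) ⊗ p1⊥))
  [⊗]  ⊢ p1, p1, p1, ((p1⊥ ⊗ p1⊥) ⊗ p1⊥)
    [⊗]  ⊢ p1, p1, (p1⊥ ⊗ p1⊥)
      [Ax]  ⊢ p1, p1⊥
      [Ax]  ⊢ p1, p1⊥
    [Ax]  ⊢ p1, p1⊥
  [⊗]  ⊢ p1, p1, p1, ((p1⊥ ⊗ p1⊥) ⊗ p1⊥)
    [⊗]  ⊢ p1, p1, (p1⊥ ⊗ p1⊥)
      [Ax]  ⊢ p1, p1⊥
      [Ax]  ⊢ p1, p1⊥
    [Ax]  ⊢ p1, p1⊥

Result: YES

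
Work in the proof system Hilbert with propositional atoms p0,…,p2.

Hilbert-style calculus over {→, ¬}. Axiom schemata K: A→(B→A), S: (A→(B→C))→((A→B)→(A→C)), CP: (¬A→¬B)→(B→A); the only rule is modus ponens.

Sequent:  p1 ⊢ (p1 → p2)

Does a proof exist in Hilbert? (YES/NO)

Enumerate valuations to refute Γ ⊢ Δ:
  v=000: Γ:[p1=F] Δ:[(p1 → p2)=T] refutes=False
  v=001: Γ:[p1=F] Δ:[(p1 → p2)=T] refutes=False
  v=010: Γ:[p1=T] Δ:[(p1 → p2)=F] refutes=True  ← countermodel

Result: NO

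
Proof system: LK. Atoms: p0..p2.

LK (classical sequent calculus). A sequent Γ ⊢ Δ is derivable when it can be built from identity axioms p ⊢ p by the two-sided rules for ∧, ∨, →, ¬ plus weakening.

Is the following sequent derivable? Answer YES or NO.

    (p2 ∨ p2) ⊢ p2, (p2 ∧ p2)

Proof tree:
[∨L] (p2 ∨ p2) ⊢ p2, (p2 ∧ p2)
  [∧R] p2 ⊢ (p2 ∧ p2)
    [Ax] p2 ⊢ p2
    [Ax] p2 ⊢ p2
  [Ax] p2 ⊢ p2

Result: YES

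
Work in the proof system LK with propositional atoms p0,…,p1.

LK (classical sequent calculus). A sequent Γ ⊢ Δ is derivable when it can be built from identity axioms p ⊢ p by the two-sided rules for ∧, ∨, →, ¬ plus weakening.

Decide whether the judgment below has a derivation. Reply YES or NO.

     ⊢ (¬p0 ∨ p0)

Derivation (root first):
[∨R]  ⊢ (¬p0 ∨ p0)
  [¬R]  ⊢ p0, ¬p0
    [Ax] p0 ⊢ p0

Result: YES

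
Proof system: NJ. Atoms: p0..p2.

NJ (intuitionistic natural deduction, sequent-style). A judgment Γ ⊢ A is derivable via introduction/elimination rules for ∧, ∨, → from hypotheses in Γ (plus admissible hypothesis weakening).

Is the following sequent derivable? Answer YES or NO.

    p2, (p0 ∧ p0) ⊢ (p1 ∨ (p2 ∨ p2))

Proof tree:
[∨I₂] p2, (p0 ∧ p0) ⊢ (p1 ∨ (p2 ∨ p2))
  [∨I₂] p2, (p0 ∧ p0) ⊢ (p2 ∨ p2)
    [Wk] p2, (p0 ∧ p0) ⊢ p2
      [Ax] p2 ⊢ p2

Result: YES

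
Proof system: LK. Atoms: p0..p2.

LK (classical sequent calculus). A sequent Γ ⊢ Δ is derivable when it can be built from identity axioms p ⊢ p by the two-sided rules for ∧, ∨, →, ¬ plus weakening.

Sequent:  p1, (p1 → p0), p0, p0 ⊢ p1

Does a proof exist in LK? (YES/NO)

Derivation (root first):
[WL] p1, (p1 → p0), p0, p0 ⊢ p1
  [WL] p1, (p1 → p0), p0 ⊢ p1
    [→L] p1, (p1 → p0) ⊢ p1
      [Ax] p1 ⊢ p1
      [WL] p1, p0 ⊢ p1
        [Ax] p1 ⊢ p1

Result: YES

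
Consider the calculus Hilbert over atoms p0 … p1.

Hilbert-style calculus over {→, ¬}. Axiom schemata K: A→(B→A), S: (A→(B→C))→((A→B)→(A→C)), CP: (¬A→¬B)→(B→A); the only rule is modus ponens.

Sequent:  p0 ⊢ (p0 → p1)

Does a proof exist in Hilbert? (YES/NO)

Enumerate valuations to refute Γ ⊢ Δ:
  v=00: Γ:[p0=F] Δ:[(p0 → p1)=T] refutes=False
  v=01: Γ:[p0=F] Δ:[(p0 → p1)=T] refutes=False
  v=10: Γ:[p0=T] Δ:[(p0 → p1)=F] refutes=True  ← countermodel

Result: NO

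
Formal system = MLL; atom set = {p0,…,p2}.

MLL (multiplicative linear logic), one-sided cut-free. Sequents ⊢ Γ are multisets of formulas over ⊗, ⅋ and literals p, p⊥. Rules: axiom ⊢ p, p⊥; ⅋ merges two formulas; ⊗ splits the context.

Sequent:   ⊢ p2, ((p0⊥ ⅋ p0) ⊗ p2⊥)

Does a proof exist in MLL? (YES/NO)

Derivation trace:
[⊗]  ⊢ p2, ((p0⊥ ⅋ p0) ⊗ p2⊥)
  [⅋]  ⊢ (p0⊥ ⅋ p0)
    [Ax]  ⊢ p0, p0⊥
  [Ax]  ⊢ p2, p2⊥

Result: YES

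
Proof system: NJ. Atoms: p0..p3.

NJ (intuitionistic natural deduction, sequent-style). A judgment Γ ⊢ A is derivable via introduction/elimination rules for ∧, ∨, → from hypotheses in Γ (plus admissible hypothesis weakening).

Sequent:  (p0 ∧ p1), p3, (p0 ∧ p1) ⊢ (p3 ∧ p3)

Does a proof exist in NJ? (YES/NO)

Derivation (root first):
[Wk] (p0 ∧ p1), p3, (p0 ∧ p1) ⊢ (p3 ∧ p3)
  [∧I] (p0 ∧ p1), p3 ⊢ (p3 ∧ p3)
    [Ax] p3 ⊢ p3
    [Wk] p3, (p0 ∧ p1) ⊢ p3
      [Ax] p3 ⊢ p3

Result: YES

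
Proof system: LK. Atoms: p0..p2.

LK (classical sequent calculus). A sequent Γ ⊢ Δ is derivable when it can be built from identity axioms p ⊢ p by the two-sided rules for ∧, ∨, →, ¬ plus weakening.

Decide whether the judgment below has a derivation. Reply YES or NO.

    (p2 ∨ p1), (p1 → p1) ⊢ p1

Search for a countermodel by truth-table:
  v=000: Γ:[(p2 ∨ p1)=F, (p1 → p1)=T] Δ:[p1=F] refutes=False
  v=001: Γ:[(p2 ∨ p1)=T, (p1 → p1)=T] Δ:[p1=F] refutes=True  ← countermodel

Result: NO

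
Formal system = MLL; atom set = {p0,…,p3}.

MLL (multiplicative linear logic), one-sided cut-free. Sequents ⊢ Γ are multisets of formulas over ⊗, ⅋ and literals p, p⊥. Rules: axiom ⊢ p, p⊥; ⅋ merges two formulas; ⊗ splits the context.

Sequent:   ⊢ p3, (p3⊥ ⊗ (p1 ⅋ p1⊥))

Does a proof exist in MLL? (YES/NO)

Derivation trace:
[⊗]  ⊢ p3, (p3⊥ ⊗ (p1 ⅋ p1⊥))
  [Ax]  ⊢ p3, p3⊥
  [⅋]  ⊢ (p1 ⅋ p1⊥)
    [Ax]  ⊢ p1, p1⊥

Result: YES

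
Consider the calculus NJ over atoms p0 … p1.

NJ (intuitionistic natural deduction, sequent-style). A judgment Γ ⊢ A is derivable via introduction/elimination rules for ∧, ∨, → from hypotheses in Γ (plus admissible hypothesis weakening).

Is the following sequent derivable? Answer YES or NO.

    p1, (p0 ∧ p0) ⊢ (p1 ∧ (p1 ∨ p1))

Proof tree:
[∧I] p1, (p0 ∧ p0) ⊢ (p1 ∧ (p1 ∨ p1))
  [Wk] p1, (p0 ∧ p0) ⊢ p1
    [Ax] p1 ⊢ p1
  [∨I₂] p1 ⊢ (p1 ∨ p1)
    [Ax] p1 ⊢ p1

Result: YES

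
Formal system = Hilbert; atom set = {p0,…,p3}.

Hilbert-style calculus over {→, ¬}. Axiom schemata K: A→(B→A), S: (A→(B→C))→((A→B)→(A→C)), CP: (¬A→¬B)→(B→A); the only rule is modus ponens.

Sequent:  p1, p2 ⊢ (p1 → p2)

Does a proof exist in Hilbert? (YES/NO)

Derivation trace:
[MP] p1, p2 ⊢ (p1 → p2)
  [K]  ⊢ (p2 → (p1 → p2))
  [MP] p1, p2 ⊢ p2
    [MP] p2 ⊢ (p1 → p2)
      [K]  ⊢ (p2 → (p1 → p2))
      [Hyp] p2 ⊢ p2
    [Hyp] p1 ⊢ p1

Result: YES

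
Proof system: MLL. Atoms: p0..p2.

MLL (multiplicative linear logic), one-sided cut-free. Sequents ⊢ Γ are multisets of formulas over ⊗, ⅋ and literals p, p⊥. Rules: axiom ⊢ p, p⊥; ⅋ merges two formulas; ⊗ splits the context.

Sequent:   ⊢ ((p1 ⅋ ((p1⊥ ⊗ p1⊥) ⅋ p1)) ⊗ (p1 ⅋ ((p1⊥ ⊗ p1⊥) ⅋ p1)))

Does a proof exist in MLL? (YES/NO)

Derivation trace:
[⊗]  ⊢ ((p1 ⅋ ((p1⊥ ⊗ p1⊥) ⅋ p1)) ⊗ (p1 ⅋ ((p1⊥ ⊗ p1⊥) ⅋ p1)))
  [⅋]  ⊢ (p1 ⅋ ((p1⊥ ⊗ p1⊥) ⅋ p1))
    [⅋]  ⊢ p1, ((p1⊥ ⊗ p1⊥) ⅋ p1)
      [⊗]  ⊢ p1, p1, (p1⊥ ⊗ p1⊥)
        [Ax]  ⊢ p1, p1⊥
        [Ax]  ⊢ p1, p1⊥
  [⅋]  ⊢ (p1 ⅋ ((p1⊥ ⊗ p1⊥) ⅋ p1))
    [⅋]  ⊢ p1, ((p1⊥ ⊗ p1⊥) ⅋ p1)
      [⊗]  ⊢ p1, p1, (p1⊥ ⊗ p1⊥)
        [Ax]  ⊢ p1, p1⊥
        [Ax]  ⊢ p1, p1⊥

Result: YES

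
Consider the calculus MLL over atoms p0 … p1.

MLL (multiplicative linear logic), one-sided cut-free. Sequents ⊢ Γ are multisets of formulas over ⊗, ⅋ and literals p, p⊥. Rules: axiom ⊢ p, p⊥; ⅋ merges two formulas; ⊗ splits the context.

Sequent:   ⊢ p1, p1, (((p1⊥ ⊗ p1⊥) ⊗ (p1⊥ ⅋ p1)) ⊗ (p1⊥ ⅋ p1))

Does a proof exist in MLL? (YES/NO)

Derivation trace:
[⊗]  ⊢ p1, p1, (((p1⊥ ⊗ p1⊥) ⊗ (p1⊥ ⅋ p1)) ⊗ (p1⊥ ⅋ p1))
  [⊗]  ⊢ p1, p1, ((p1⊥ ⊗ p1⊥) ⊗ (p1⊥ ⅋ p1))
    [⊗]  ⊢ p1, p1, (p1⊥ ⊗ p1⊥)
      [Ax]  ⊢ p1, p1⊥
      [Ax]  ⊢ p1, p1⊥
    [⅋]  ⊢ (p1⊥ ⅋ p1)
      [Ax]  ⊢ p1, p1⊥
  [⅋]  ⊢ (p1⊥ ⅋ p1)
    [Ax]  ⊢ p1, p1⊥

Result: YES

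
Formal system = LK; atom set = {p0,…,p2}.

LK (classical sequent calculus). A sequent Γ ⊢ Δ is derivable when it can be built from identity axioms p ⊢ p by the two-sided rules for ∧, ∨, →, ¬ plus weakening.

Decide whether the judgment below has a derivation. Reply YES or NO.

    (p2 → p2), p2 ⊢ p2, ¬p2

Derivation trace:
[WL] (p2 → p2), p2 ⊢ p2, ¬p2
  [¬R] (p2 → p2) ⊢ p2, ¬p2
    [→L] p2, (p2 → p2) ⊢ p2
      [Ax] p2 ⊢ p2
      [Ax] p2 ⊢ p2

Result: YES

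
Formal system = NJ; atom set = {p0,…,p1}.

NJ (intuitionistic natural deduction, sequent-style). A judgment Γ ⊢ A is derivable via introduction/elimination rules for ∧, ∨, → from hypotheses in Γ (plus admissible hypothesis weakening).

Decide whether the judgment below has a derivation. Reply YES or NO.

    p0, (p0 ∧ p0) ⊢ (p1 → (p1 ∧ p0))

Derivation trace:
[Wk] p0, (p0 ∧ p0) ⊢ (p1 → (p1 ∧ p0))
  [→I] p0 ⊢ (p1 → (p1 ∧ p0))
    [∧I] p1, p0 ⊢ (p1 ∧ p0)
      [Ax] p1 ⊢ p1
      [Ax] p0 ⊢ p0

Result: YES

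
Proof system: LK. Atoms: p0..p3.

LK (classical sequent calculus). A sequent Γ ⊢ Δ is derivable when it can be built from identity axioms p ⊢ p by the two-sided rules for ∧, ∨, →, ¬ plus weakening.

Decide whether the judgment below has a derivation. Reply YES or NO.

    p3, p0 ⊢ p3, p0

Derivation (root first):
[WR] p3, p0 ⊢ p3, p0
  [WL] p3, p0 ⊢ p3
    [Ax] p3 ⊢ p3

Result: YES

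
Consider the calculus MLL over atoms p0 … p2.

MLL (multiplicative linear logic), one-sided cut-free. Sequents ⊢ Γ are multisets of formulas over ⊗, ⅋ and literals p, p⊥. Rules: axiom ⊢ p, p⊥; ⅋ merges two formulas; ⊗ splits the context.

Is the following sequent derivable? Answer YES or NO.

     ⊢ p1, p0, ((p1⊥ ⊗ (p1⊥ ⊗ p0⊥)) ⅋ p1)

Derivation trace:
[⅋]  ⊢ p1, p0, ((p1⊥ ⊗ (p1⊥ ⊗ p0⊥)) ⅋ p1)
  [⊗]  ⊢ p1, p1, p0, (p1⊥ ⊗ (p1⊥ ⊗ p0⊥))
    [Ax]  ⊢ p1, p1⊥
    [⊗]  ⊢ p1, p0, (p1⊥ ⊗ p0⊥)
      [Ax]  ⊢ p1, p1⊥
      [Ax]  ⊢ p0, p0⊥

Result: YES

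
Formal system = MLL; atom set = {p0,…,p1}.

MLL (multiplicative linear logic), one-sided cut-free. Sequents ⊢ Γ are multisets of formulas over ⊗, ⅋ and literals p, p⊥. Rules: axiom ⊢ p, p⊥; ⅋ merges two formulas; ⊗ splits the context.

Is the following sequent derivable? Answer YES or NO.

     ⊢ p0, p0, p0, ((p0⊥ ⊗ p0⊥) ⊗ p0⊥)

Derivation (root first):
[⊗]  ⊢ p0, p0, p0, ((p0⊥ ⊗ p0⊥) ⊗ p0⊥)
  [⊗]  ⊢ p0, p0, (p0⊥ ⊗ p0⊥)
    [Ax]  ⊢ p0, p0⊥
    [Ax]  ⊢ p0, p0⊥
  [Ax]  ⊢ p0, p0⊥

Result: YES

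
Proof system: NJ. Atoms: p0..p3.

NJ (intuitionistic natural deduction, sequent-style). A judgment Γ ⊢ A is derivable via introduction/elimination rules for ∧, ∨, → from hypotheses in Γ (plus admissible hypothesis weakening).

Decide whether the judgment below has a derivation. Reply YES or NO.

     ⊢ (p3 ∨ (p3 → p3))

Derivation trace:
[∨I₂]  ⊢ (p3 ∨ (p3 → p3))
  [→I]  ⊢ (p3 → p3)
    [Ax] p3 ⊢ p3

Result: YES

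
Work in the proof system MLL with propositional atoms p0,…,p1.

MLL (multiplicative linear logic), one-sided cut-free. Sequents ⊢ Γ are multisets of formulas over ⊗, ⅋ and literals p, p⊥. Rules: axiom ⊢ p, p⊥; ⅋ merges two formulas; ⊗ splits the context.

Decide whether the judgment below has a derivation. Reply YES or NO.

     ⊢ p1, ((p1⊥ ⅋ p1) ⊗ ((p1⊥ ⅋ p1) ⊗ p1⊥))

Proof tree:
[⊗]  ⊢ p1, ((p1⊥ ⅋ p1) ⊗ ((p1⊥ ⅋ p1) ⊗ p1⊥))
  [⅋]  ⊢ (p1⊥ ⅋ p1)
    [Ax]  ⊢ p1, p1⊥
  [⊗]  ⊢ p1, ((p1⊥ ⅋ p1) ⊗ p1⊥)
    [⅋]  ⊢ (p1⊥ ⅋ p1)
      [Ax]  ⊢ p1, p1⊥
    [Ax]  ⊢ p1, p1⊥

Result: YES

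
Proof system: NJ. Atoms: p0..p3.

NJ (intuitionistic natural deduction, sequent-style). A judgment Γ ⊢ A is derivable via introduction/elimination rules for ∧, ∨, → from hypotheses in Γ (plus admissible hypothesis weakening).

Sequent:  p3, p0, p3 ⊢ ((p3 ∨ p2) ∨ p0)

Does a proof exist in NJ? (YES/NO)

Derivation trace:
[Wk] p3, p0, p3 ⊢ ((p3 ∨ p2) ∨ p0)
  [Wk] p3, p0 ⊢ ((p3 ∨ p2) ∨ p0)
    [∨I₁] p3 ⊢ ((p3 ∨ p2) ∨ p0)
      [∨I₁] p3 ⊢ (p3 ∨ p2)
        [Ax] p3 ⊢ p3

Result: YES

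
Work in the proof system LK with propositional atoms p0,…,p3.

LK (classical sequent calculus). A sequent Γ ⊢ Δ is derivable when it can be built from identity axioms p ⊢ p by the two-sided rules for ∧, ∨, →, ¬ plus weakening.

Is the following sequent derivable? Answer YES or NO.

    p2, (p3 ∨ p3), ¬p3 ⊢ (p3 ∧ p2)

Derivation trace:
[¬L] p2, (p3 ∨ p3), ¬p3 ⊢ (p3 ∧ p2)
  [∨L] p2, (p3 ∨ p3) ⊢ (p3 ∧ p2), p3
    [Ax] p3 ⊢ p3
    [∧R] p2, p3 ⊢ (p3 ∧ p2)
      [Ax] p3 ⊢ p3
      [Ax] p2 ⊢ p2

Result: YES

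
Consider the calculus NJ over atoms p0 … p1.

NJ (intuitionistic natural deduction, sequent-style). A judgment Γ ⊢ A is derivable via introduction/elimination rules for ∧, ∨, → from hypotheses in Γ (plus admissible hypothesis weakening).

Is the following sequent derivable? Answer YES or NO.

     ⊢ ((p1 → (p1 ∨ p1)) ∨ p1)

Proof tree:
[∨I₁]  ⊢ ((p1 → (p1 ∨ p1)) ∨ p1)
  [→I]  ⊢ (p1 → (p1 ∨ p1))
    [∨I₂] p1 ⊢ (p1 ∨ p1)
      [Ax] p1 ⊢ p1

Result: YES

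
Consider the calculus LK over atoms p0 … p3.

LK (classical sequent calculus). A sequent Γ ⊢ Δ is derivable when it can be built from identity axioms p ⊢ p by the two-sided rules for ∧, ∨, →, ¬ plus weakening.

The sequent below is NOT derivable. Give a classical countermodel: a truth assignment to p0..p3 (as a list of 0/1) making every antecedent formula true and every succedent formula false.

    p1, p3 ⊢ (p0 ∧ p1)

Enumerate valuations to refute Γ ⊢ Δ:
  v=0000: Γ:[p1=F, p3=F] Δ:[(p0 ∧ p1)=F] refutes=False
  v=0001: Γ:[p1=F, p3=T] Δ:[(p0 ∧ p1)=F] refutes=False
  v=0010: Γ:[p1=F, p3=F] Δ:[(p0 ∧ p1)=F] refutes=False
  v=0011: Γ:[p1=F, p3=T] Δ:[(p0 ∧ p1)=F] refutes=False
  v=0100: Γ:[p1=T, p3=F] Δ:[(p0 ∧ p1)=F] refutes=False
  v=0101: Γ:[p1=T, p3=T] Δ:[(p0 ∧ p1)=F] refutes=True  ← countermodel

Result: [0, 1, 0, 1]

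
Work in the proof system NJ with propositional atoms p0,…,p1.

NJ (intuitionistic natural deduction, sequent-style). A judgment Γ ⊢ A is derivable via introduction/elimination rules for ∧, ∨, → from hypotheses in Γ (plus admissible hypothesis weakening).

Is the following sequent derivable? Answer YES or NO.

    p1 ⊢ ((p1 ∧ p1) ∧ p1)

Derivation trace:
[∧I] p1 ⊢ ((p1 ∧ p1) ∧ p1)
  [∧I] p1 ⊢ (p1 ∧ p1)
    [Ax] p1 ⊢ p1
    [Ax] p1 ⊢ p1
  [Ax] p1 ⊢ p1

Result: YES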